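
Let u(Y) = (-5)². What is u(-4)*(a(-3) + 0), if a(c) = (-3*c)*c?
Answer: -675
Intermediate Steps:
u(Y) = 25
a(c) = -3*c²
u(-4)*(a(-3) + 0) = 25*(-3*(-3)² + 0) = 25*(-3*9 + 0) = 25*(-27 + 0) = 25*(-27) = -675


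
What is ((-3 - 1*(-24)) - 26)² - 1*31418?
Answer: -31393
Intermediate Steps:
((-3 - 1*(-24)) - 26)² - 1*31418 = ((-3 + 24) - 26)² - 31418 = (21 - 26)² - 31418 = (-5)² - 31418 = 25 - 31418 = -31393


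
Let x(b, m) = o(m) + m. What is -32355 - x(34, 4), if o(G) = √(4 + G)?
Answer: -32359 - 2*√2 ≈ -32362.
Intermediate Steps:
x(b, m) = m + √(4 + m) (x(b, m) = √(4 + m) + m = m + √(4 + m))
-32355 - x(34, 4) = -32355 - (4 + √(4 + 4)) = -32355 - (4 + √8) = -32355 - (4 + 2*√2) = -32355 + (-4 - 2*√2) = -32359 - 2*√2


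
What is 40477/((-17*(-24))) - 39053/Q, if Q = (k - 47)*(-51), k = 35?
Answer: 43325/1224 ≈ 35.396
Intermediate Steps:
Q = 612 (Q = (35 - 47)*(-51) = -12*(-51) = 612)
40477/((-17*(-24))) - 39053/Q = 40477/((-17*(-24))) - 39053/612 = 40477/408 - 39053*1/612 = 40477*(1/408) - 39053/612 = 2381/24 - 39053/612 = 43325/1224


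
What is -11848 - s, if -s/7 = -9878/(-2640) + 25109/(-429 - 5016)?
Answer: -103272815/8712 ≈ -11854.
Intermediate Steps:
s = 53039/8712 (s = -7*(-9878/(-2640) + 25109/(-429 - 5016)) = -7*(-9878*(-1/2640) + 25109/(-5445)) = -7*(449/120 + 25109*(-1/5445)) = -7*(449/120 - 25109/5445) = -7*(-7577/8712) = 53039/8712 ≈ 6.0880)
-11848 - s = -11848 - 1*53039/8712 = -11848 - 53039/8712 = -103272815/8712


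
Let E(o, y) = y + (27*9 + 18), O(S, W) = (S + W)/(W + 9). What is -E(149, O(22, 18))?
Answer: -7087/27 ≈ -262.48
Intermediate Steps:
O(S, W) = (S + W)/(9 + W)
E(o, y) = 261 + y (E(o, y) = y + (243 + 18) = y + 261 = 261 + y)
-E(149, O(22, 18)) = -(261 + (22 + 18)/(9 + 18)) = -(261 + 40/27) = -1*7087/27 = -7087/27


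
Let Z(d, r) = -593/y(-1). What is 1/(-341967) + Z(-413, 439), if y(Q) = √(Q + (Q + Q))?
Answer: -1/341967 + 593*I*√3/3 ≈ -2.9243e-6 + 342.37*I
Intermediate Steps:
y(Q) = √3*√Q (y(Q) = √(Q + 2*Q) = √(3*Q) = √3*√Q)
Z(d, r) = 593*I*√3/3 (Z(d, r) = -593*(-I*√3/3) = -(-593)*I*√3/3 = 593*I*√3/3)
1/(-341967) + Z(-413, 439) = 1/(-341967) + 593*I*√3/3 = -1/341967 + 593*I*√3/3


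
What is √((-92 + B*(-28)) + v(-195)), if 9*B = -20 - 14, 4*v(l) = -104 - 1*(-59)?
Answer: √91/6 ≈ 1.5899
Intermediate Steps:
v(l) = -45/4 (v(l) = (-104 - 1*(-59))/4 = (-104 + 59)/4 = (¼)*(-45) = -45/4)
B = -34/9 (B = (-20 - 14)/9 = (⅑)*(-34) = -34/9 ≈ -3.7778)
√((-92 + B*(-28)) + v(-195)) = √((-92 - 34/9*(-28)) - 45/4) = √((-92 + 952/9) - 45/4) = √(124/9 - 45/4) = √(91/36) = √91/6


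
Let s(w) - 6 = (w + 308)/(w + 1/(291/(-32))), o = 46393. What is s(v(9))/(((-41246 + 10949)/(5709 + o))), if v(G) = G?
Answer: -1871660146/26126113 ≈ -71.639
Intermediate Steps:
s(w) = 6 + (308 + w)/(-32/291 + w) (s(w) = 6 + (w + 308)/(w + 1/(291/(-32))) = 6 + (308 + w)/(w + 1/(291*(-1/32))) = 6 + (308 + w)/(w + 1/(-291/32)) = 6 + (308 + w)/(w - 32/291) = 6 + (308 + w)/(-32/291 + w))
s(v(9))/(((-41246 + 10949)/(5709 + o))) = (3*(29812 + 679*9)/(-32 + 291*9))/(((-41246 + 10949)/(5709 + 46393))) = (3*(29812 + 6111)/(-32 + 2619))/((-30297/52102)) = (3*35923/2587)/((-30297*1/52102)) = (3*(1/2587)*35923)/(-30297/52102) = (107769/2587)*(-52102/30297) = -1871660146/26126113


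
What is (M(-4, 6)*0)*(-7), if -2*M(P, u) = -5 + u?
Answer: 0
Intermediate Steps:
M(P, u) = 5/2 - u/2 (M(P, u) = -(-5 + u)/2 = 5/2 - u/2)
(M(-4, 6)*0)*(-7) = ((5/2 - 1/2*6)*0)*(-7) = ((5/2 - 3)*0)*(-7) = -1/2*0*(-7) = 0*(-7) = 0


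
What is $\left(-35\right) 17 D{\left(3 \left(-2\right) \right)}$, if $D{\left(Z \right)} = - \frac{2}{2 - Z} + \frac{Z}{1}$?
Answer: $\frac{14875}{4} \approx 3718.8$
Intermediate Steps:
$D{\left(Z \right)} = Z - \frac{2}{2 - Z}$ ($D{\left(Z \right)} = - \frac{2}{2 - Z} + Z 1 = - \frac{2}{2 - Z} + Z = Z - \frac{2}{2 - Z}$)
$\left(-35\right) 17 D{\left(3 \left(-2\right) \right)} = \left(-35\right) 17 \frac{2 + \left(3 \left(-2\right)\right)^{2} - 2 \cdot 3 \left(-2\right)}{-2 + 3 \left(-2\right)} = - 595 \frac{2 + \left(-6\right)^{2} - -12}{-2 - 6} = - 595 \frac{2 + 36 + 12}{-8} = - 595 \left(\left(- \frac{1}{8}\right) 50\right) = \left(-595\right) \left(- \frac{25}{4}\right) = \frac{14875}{4}$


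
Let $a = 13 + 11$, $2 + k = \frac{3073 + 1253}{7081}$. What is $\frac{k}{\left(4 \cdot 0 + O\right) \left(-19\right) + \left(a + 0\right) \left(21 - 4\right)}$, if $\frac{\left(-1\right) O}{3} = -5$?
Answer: $- \frac{9836}{870963} \approx -0.011293$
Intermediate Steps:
$O = 15$ ($O = \left(-3\right) \left(-5\right) = 15$)
$k = - \frac{9836}{7081}$ ($k = -2 + \frac{3073 + 1253}{7081} = -2 + 4326 \cdot \frac{1}{7081} = -2 + \frac{4326}{7081} = - \frac{9836}{7081} \approx -1.3891$)
$a = 24$
$\frac{k}{\left(4 \cdot 0 + O\right) \left(-19\right) + \left(a + 0\right) \left(21 - 4\right)} = - \frac{9836}{7081 \left(\left(4 \cdot 0 + 15\right) \left(-19\right) + \left(24 + 0\right) \left(21 - 4\right)\right)} = - \frac{9836}{7081 \left(\left(0 + 15\right) \left(-19\right) + 24 \cdot 17\right)} = - \frac{9836}{7081 \left(15 \left(-19\right) + 408\right)} = - \frac{9836}{7081 \left(-285 + 408\right)} = - \frac{9836}{7081 \cdot 123} = \left(- \frac{9836}{7081}\right) \frac{1}{123} = - \frac{9836}{870963}$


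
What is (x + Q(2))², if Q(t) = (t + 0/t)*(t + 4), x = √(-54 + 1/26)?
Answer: (312 + I*√36478)²/676 ≈ 90.038 + 176.3*I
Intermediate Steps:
x = I*√36478/26 (x = √(-54 + 1/26) = √(-1403/26) = I*√36478/26 ≈ 7.3459*I)
Q(t) = t*(4 + t) (Q(t) = (t + 0)*(4 + t) = t*(4 + t))
(x + Q(2))² = (I*√36478/26 + 2*(4 + 2))² = (I*√36478/26 + 2*6)² = (I*√36478/26 + 12)² = (12 + I*√36478/26)²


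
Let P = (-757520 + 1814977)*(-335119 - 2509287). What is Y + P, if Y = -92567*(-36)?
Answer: -3007833703130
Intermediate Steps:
P = -3007837035542 (P = 1057457*(-2844406) = -3007837035542)
Y = 3332412
Y + P = 3332412 - 3007837035542 = -3007833703130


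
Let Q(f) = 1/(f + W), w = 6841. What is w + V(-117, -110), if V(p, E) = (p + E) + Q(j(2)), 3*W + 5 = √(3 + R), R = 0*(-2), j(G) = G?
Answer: 13225/2 + 3*√3/2 ≈ 6615.1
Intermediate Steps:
R = 0
W = -5/3 + √3/3 (W = -5/3 + √(3 + 0)/3 = -5/3 + √3/3 ≈ -1.0893)
Q(f) = 1/(-5/3 + f + √3/3) (Q(f) = 1/(f + (-5/3 + √3/3)) = 1/(-5/3 + f + √3/3))
V(p, E) = E + p + 3/(1 + √3) (V(p, E) = (p + E) + 3/(-5 + √3 + 3*2) = (E + p) + 3/(-5 + √3 + 6) = (E + p) + 3/(1 + √3) = E + p + 3/(1 + √3))
w + V(-117, -110) = 6841 + (-3/2 - 110 - 117 + 3*√3/2) = 6841 + (-457/2 + 3*√3/2) = 13225/2 + 3*√3/2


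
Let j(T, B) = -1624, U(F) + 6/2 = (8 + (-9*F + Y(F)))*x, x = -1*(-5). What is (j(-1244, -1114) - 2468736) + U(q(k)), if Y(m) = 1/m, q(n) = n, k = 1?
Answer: -2470363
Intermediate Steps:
x = 5
U(F) = 37 - 45*F + 5/F (U(F) = -3 + (8 + (-9*F + 1/F))*5 = -3 + (8 + (1/F - 9*F))*5 = -3 + (8 + 1/F - 9*F)*5 = -3 + (40 - 45*F + 5/F) = 37 - 45*F + 5/F)
(j(-1244, -1114) - 2468736) + U(q(k)) = (-1624 - 2468736) + (37 - 45*1 + 5/1) = -2470360 + (37 - 45 + 5*1) = -2470360 + (37 - 45 + 5) = -2470360 - 3 = -2470363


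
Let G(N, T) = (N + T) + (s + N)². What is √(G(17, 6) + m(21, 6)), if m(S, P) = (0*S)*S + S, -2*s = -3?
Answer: √1545/2 ≈ 19.653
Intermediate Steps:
s = 3/2 (s = -½*(-3) = 3/2 ≈ 1.5000)
m(S, P) = S (m(S, P) = 0*S + S = 0 + S = S)
G(N, T) = N + T + (3/2 + N)² (G(N, T) = (N + T) + (3/2 + N)² = N + T + (3/2 + N)²)
√(G(17, 6) + m(21, 6)) = √((9/4 + 6 + 17² + 4*17) + 21) = √((9/4 + 6 + 289 + 68) + 21) = √(1461/4 + 21) = √(1545/4) = √1545/2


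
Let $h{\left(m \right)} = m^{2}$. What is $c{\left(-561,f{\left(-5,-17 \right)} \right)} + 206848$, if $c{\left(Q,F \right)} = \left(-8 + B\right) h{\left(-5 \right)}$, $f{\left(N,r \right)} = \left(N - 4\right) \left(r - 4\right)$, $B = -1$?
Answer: $206623$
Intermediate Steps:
$f{\left(N,r \right)} = \left(-4 + N\right) \left(-4 + r\right)$
$c{\left(Q,F \right)} = -225$ ($c{\left(Q,F \right)} = \left(-8 - 1\right) \left(-5\right)^{2} = \left(-9\right) 25 = -225$)
$c{\left(-561,f{\left(-5,-17 \right)} \right)} + 206848 = -225 + 206848 = 206623$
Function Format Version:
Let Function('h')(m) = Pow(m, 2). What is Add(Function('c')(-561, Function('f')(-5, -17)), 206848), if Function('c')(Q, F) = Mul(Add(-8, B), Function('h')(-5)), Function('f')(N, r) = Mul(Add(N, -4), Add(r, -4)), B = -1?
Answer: 206623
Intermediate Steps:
Function('f')(N, r) = Mul(Add(-4, N), Add(-4, r))
Function('c')(Q, F) = -225 (Function('c')(Q, F) = Mul(Add(-8, -1), Pow(-5, 2)) = Mul(-9, 25) = -225)
Add(Function('c')(-561, Function('f')(-5, -17)), 206848) = Add(-225, 206848) = 206623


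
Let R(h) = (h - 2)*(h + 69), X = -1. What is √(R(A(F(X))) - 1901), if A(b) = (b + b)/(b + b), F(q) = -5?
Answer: 3*I*√219 ≈ 44.396*I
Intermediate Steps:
A(b) = 1 (A(b) = (2*b)/((2*b)) = (2*b)*(1/(2*b)) = 1)
R(h) = (-2 + h)*(69 + h)
√(R(A(F(X))) - 1901) = √((-138 + 1² + 67*1) - 1901) = √((-138 + 1 + 67) - 1901) = √(-70 - 1901) = √(-1971) = 3*I*√219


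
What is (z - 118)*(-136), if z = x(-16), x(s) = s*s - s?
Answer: -20944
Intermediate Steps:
x(s) = s**2 - s
z = 272 (z = -16*(-1 - 16) = -16*(-17) = 272)
(z - 118)*(-136) = (272 - 118)*(-136) = 154*(-136) = -20944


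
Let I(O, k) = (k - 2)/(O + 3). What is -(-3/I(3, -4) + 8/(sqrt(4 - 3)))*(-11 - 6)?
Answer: 187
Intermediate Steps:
I(O, k) = (-2 + k)/(3 + O)
-(-3/I(3, -4) + 8/(sqrt(4 - 3)))*(-11 - 6) = -(-3*(3 + 3)/(-2 - 4) + 8/(sqrt(4 - 3)))*(-11 - 6) = -(-3/(-6/6) + 8/(sqrt(1)))*(-17) = -(-3/((1/6)*(-6)) + 8/1)*(-17) = -(-3/(-1) + 8*1)*(-17) = -(-3*(-1) + 8)*(-17) = -(3 + 8)*(-17) = -11*(-17) = -1*(-187) = 187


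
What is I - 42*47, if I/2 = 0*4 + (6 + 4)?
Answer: -1954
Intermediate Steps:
I = 20 (I = 2*(0*4 + (6 + 4)) = 2*(0 + 10) = 2*10 = 20)
I - 42*47 = 20 - 42*47 = 20 - 1974 = -1954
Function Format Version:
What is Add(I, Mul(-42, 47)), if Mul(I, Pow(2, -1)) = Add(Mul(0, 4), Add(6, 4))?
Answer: -1954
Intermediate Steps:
I = 20 (I = Mul(2, Add(Mul(0, 4), Add(6, 4))) = Mul(2, Add(0, 10)) = Mul(2, 10) = 20)
Add(I, Mul(-42, 47)) = Add(20, Mul(-42, 47)) = Add(20, -1974) = -1954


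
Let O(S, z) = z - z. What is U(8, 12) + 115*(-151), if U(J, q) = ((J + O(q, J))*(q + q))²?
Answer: 19499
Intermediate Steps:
O(S, z) = 0
U(J, q) = 4*J²*q² (U(J, q) = ((J + 0)*(q + q))² = (J*(2*q))² = (2*J*q)² = 4*J²*q²)
U(8, 12) + 115*(-151) = 4*8²*12² + 115*(-151) = 4*64*144 - 17365 = 36864 - 17365 = 19499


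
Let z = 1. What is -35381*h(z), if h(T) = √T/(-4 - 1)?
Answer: 35381/5 ≈ 7076.2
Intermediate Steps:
h(T) = -√T/5 (h(T) = √T/(-5) = -√T/5)
-35381*h(z) = -(-35381)*√1/5 = -(-35381)/5 = -35381*(-⅕) = 35381/5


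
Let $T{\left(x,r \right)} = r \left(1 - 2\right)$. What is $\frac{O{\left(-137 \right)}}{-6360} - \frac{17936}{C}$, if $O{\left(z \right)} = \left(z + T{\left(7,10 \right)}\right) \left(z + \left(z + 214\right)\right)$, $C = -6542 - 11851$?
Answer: $- \frac{802555}{1949658} \approx -0.41164$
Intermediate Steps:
$C = -18393$ ($C = -6542 - 11851 = -18393$)
$T{\left(x,r \right)} = - r$ ($T{\left(x,r \right)} = r \left(-1\right) = - r$)
$O{\left(z \right)} = \left(-10 + z\right) \left(214 + 2 z\right)$ ($O{\left(z \right)} = \left(z - 10\right) \left(z + \left(z + 214\right)\right) = \left(z - 10\right) \left(z + \left(214 + z\right)\right) = \left(-10 + z\right) \left(214 + 2 z\right)$)
$\frac{O{\left(-137 \right)}}{-6360} - \frac{17936}{C} = \frac{-2140 + 2 \left(-137\right)^{2} + 194 \left(-137\right)}{-6360} - \frac{17936}{-18393} = \left(-2140 + 2 \cdot 18769 - 26578\right) \left(- \frac{1}{6360}\right) - - \frac{17936}{18393} = \left(-2140 + 37538 - 26578\right) \left(- \frac{1}{6360}\right) + \frac{17936}{18393} = 8820 \left(- \frac{1}{6360}\right) + \frac{17936}{18393} = - \frac{147}{106} + \frac{17936}{18393} = - \frac{802555}{1949658}$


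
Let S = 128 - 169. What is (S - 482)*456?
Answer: -238488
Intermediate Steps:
S = -41
(S - 482)*456 = (-41 - 482)*456 = -523*456 = -238488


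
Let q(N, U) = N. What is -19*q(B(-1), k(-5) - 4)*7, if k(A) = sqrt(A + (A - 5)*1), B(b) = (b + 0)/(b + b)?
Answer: -133/2 ≈ -66.500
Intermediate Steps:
B(b) = 1/2 (B(b) = b/((2*b)) = b*(1/(2*b)) = 1/2)
k(A) = sqrt(-5 + 2*A) (k(A) = sqrt(A + (-5 + A)*1) = sqrt(A + (-5 + A)) = sqrt(-5 + 2*A))
-19*q(B(-1), k(-5) - 4)*7 = -19*1/2*7 = -19/2*7 = -133/2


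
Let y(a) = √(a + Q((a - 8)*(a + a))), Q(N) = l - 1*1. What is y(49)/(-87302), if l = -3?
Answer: -3*√5/87302 ≈ -7.6839e-5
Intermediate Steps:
Q(N) = -4 (Q(N) = -3 - 1*1 = -3 - 1 = -4)
y(a) = √(-4 + a) (y(a) = √(a - 4) = √(-4 + a))
y(49)/(-87302) = √(-4 + 49)/(-87302) = √45*(-1/87302) = (3*√5)*(-1/87302) = -3*√5/87302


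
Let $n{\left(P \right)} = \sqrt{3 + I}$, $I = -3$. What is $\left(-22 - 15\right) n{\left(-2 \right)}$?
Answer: $0$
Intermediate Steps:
$n{\left(P \right)} = 0$ ($n{\left(P \right)} = \sqrt{3 - 3} = \sqrt{0} = 0$)
$\left(-22 - 15\right) n{\left(-2 \right)} = \left(-22 - 15\right) 0 = \left(-37\right) 0 = 0$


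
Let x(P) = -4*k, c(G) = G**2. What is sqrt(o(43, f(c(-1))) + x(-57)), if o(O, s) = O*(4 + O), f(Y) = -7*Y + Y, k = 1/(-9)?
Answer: sqrt(18193)/3 ≈ 44.960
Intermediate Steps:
k = -1/9 ≈ -0.11111
f(Y) = -6*Y
x(P) = 4/9 (x(P) = -4*(-1/9) = 4/9)
sqrt(o(43, f(c(-1))) + x(-57)) = sqrt(43*(4 + 43) + 4/9) = sqrt(43*47 + 4/9) = sqrt(2021 + 4/9) = sqrt(18193/9) = sqrt(18193)/3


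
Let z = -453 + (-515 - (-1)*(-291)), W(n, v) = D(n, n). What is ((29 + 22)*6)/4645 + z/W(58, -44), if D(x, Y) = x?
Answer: -5830307/269410 ≈ -21.641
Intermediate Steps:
W(n, v) = n
z = -1259 (z = -453 + (-515 - 1*291) = -453 + (-515 - 291) = -453 - 806 = -1259)
((29 + 22)*6)/4645 + z/W(58, -44) = ((29 + 22)*6)/4645 - 1259/58 = (51*6)*(1/4645) - 1259*1/58 = 306*(1/4645) - 1259/58 = 306/4645 - 1259/58 = -5830307/269410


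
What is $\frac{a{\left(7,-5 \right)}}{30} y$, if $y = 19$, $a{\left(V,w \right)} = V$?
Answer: $\frac{133}{30} \approx 4.4333$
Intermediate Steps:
$\frac{a{\left(7,-5 \right)}}{30} y = \frac{7}{30} \cdot 19 = \frac{133}{30}$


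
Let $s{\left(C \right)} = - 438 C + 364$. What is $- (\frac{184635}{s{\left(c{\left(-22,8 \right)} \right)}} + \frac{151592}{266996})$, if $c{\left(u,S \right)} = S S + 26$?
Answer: $\frac{10844057327}{2606948944} \approx 4.1597$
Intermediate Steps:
$c{\left(u,S \right)} = 26 + S^{2}$ ($c{\left(u,S \right)} = S^{2} + 26 = 26 + S^{2}$)
$s{\left(C \right)} = 364 - 438 C$
$- (\frac{184635}{s{\left(c{\left(-22,8 \right)} \right)}} + \frac{151592}{266996}) = - (\frac{184635}{364 - 438 \left(26 + 8^{2}\right)} + \frac{151592}{266996}) = - (\frac{184635}{364 - 438 \left(26 + 64\right)} + 151592 \cdot \frac{1}{266996}) = - (\frac{184635}{364 - 39420} + \frac{37898}{66749}) = - (\frac{184635}{-39056} + \frac{37898}{66749}) = - (184635 \left(- \frac{1}{39056}\right) + \frac{37898}{66749}) = - (- \frac{184635}{39056} + \frac{37898}{66749}) = \left(-1\right) \left(- \frac{10844057327}{2606948944}\right) = \frac{10844057327}{2606948944}$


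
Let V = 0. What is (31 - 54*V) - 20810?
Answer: -20779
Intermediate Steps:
(31 - 54*V) - 20810 = (31 - 54*0) - 20810 = (31 + 0) - 20810 = 31 - 20810 = -20779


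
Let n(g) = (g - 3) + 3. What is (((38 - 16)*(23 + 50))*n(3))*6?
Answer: 28908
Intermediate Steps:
n(g) = g (n(g) = (-3 + g) + 3 = g)
(((38 - 16)*(23 + 50))*n(3))*6 = (((38 - 16)*(23 + 50))*3)*6 = ((22*73)*3)*6 = (1606*3)*6 = 4818*6 = 28908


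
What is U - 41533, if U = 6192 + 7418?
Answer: -27923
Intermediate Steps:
U = 13610
U - 41533 = 13610 - 41533 = -27923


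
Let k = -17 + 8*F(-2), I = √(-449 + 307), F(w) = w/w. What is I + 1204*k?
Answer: -10836 + I*√142 ≈ -10836.0 + 11.916*I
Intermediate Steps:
F(w) = 1
I = I*√142 (I = √(-142) = I*√142 ≈ 11.916*I)
k = -9 (k = -17 + 8*1 = -17 + 8 = -9)
I + 1204*k = I*√142 + 1204*(-9) = I*√142 - 10836 = -10836 + I*√142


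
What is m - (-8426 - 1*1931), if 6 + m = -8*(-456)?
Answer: 13999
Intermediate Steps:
m = 3642 (m = -6 - 8*(-456) = -6 + 3648 = 3642)
m - (-8426 - 1*1931) = 3642 - (-8426 - 1*1931) = 3642 - (-8426 - 1931) = 3642 - 1*(-10357) = 3642 + 10357 = 13999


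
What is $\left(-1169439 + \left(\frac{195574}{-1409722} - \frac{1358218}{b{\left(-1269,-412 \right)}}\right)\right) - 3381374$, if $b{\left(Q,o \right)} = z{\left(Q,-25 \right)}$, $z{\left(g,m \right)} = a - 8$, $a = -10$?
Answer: $- \frac{28390538849171}{6343749} \approx -4.4754 \cdot 10^{6}$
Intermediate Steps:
$z{\left(g,m \right)} = -18$ ($z{\left(g,m \right)} = -10 - 8 = -18$)
$b{\left(Q,o \right)} = -18$
$\left(-1169439 + \left(\frac{195574}{-1409722} - \frac{1358218}{b{\left(-1269,-412 \right)}}\right)\right) - 3381374 = \left(-1169439 + \left(\frac{195574}{-1409722} - \frac{1358218}{-18}\right)\right) - 3381374 = \left(-1169439 + \left(195574 \left(- \frac{1}{1409722}\right) - - \frac{679109}{9}\right)\right) - 3381374 = \left(-1169439 + \left(- \frac{97787}{704861} + \frac{679109}{9}\right)\right) - 3381374 = \left(-1169439 + \frac{478676568766}{6343749}\right) - 3381374 = - \frac{6939950918045}{6343749} - 3381374 = - \frac{28390538849171}{6343749}$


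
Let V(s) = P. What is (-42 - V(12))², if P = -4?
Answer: 1444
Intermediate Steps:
V(s) = -4
(-42 - V(12))² = (-42 - 1*(-4))² = (-42 + 4)² = (-38)² = 1444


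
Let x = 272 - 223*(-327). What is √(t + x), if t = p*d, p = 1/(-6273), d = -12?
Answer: √320020371597/2091 ≈ 270.54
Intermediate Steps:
p = -1/6273 ≈ -0.00015941
x = 73193 (x = 272 + 72921 = 73193)
t = 4/2091 (t = -1/6273*(-12) = 4/2091 ≈ 0.0019130)
√(t + x) = √(4/2091 + 73193) = √(153046567/2091) = √320020371597/2091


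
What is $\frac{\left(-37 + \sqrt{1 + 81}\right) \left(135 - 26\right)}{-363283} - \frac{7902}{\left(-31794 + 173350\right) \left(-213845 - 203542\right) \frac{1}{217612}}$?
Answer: $\frac{71914571137039}{1788673322742223} - \frac{109 \sqrt{82}}{363283} \approx 0.037489$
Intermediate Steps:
$\frac{\left(-37 + \sqrt{1 + 81}\right) \left(135 - 26\right)}{-363283} - \frac{7902}{\left(-31794 + 173350\right) \left(-213845 - 203542\right) \frac{1}{217612}} = \left(-37 + \sqrt{82}\right) 109 \left(- \frac{1}{363283}\right) - \frac{7902}{141556 \left(-417387\right) \frac{1}{217612}} = \left(-4033 + 109 \sqrt{82}\right) \left(- \frac{1}{363283}\right) - \frac{7902}{\left(-59083634172\right) \frac{1}{217612}} = \left(\frac{4033}{363283} - \frac{109 \sqrt{82}}{363283}\right) - \frac{7902}{- \frac{14770908543}{54403}} = \left(\frac{4033}{363283} - \frac{109 \sqrt{82}}{363283}\right) - - \frac{143297502}{4923636181} = \left(\frac{4033}{363283} - \frac{109 \sqrt{82}}{363283}\right) + \frac{143297502}{4923636181} = \frac{71914571137039}{1788673322742223} - \frac{109 \sqrt{82}}{363283}$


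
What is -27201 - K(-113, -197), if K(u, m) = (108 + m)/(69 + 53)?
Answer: -3318433/122 ≈ -27200.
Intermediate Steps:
K(u, m) = 54/61 + m/122 (K(u, m) = (108 + m)/122 = (108 + m)*(1/122) = 54/61 + m/122)
-27201 - K(-113, -197) = -27201 - (54/61 + (1/122)*(-197)) = -27201 - (54/61 - 197/122) = -27201 - 1*(-89/122) = -27201 + 89/122 = -3318433/122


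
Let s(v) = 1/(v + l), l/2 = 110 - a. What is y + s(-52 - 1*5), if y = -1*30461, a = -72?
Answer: -9351526/307 ≈ -30461.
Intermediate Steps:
y = -30461
l = 364 (l = 2*(110 - 1*(-72)) = 2*(110 + 72) = 2*182 = 364)
s(v) = 1/(364 + v) (s(v) = 1/(v + 364) = 1/(364 + v))
y + s(-52 - 1*5) = -30461 + 1/(364 + (-52 - 1*5)) = -30461 + 1/(364 + (-52 - 5)) = -30461 + 1/(364 - 57) = -30461 + 1/307 = -9351526/307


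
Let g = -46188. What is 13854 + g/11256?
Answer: 12991203/938 ≈ 13850.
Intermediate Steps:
13854 + g/11256 = 13854 - 46188/11256 = 13854 - 46188*1/11256 = 13854 - 3849/938 = 12991203/938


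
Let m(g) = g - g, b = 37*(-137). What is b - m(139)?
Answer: -5069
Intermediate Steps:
b = -5069
m(g) = 0
b - m(139) = -5069 - 1*0 = -5069 + 0 = -5069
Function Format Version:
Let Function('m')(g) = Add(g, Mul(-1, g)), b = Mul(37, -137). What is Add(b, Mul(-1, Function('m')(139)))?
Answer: -5069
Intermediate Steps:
b = -5069
Function('m')(g) = 0
Add(b, Mul(-1, Function('m')(139))) = Add(-5069, Mul(-1, 0)) = Add(-5069, 0) = -5069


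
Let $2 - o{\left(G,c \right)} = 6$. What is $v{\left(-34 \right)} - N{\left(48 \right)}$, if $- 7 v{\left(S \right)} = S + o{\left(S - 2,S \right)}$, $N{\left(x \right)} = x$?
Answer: $- \frac{298}{7} \approx -42.571$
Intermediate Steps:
$o{\left(G,c \right)} = -4$ ($o{\left(G,c \right)} = 2 - 6 = -4$)
$v{\left(S \right)} = \frac{4}{7} - \frac{S}{7}$ ($v{\left(S \right)} = - \frac{S - 4}{7} = - \frac{-4 + S}{7} = \frac{4}{7} - \frac{S}{7}$)
$v{\left(-34 \right)} - N{\left(48 \right)} = \left(\frac{4}{7} - - \frac{34}{7}\right) - 48 = \left(\frac{4}{7} + \frac{34}{7}\right) - 48 = \frac{38}{7} - 48 = - \frac{298}{7}$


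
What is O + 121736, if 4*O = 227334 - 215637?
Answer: 498641/4 ≈ 1.2466e+5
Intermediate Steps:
O = 11697/4 (O = (227334 - 215637)/4 = (¼)*11697 = 11697/4 ≈ 2924.3)
O + 121736 = 11697/4 + 121736 = 498641/4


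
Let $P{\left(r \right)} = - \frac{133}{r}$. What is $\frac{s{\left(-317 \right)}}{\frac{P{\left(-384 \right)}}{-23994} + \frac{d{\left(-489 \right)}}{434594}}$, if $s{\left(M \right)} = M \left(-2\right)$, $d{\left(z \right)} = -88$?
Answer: $- \frac{1269336788817408}{434303125} \approx -2.9227 \cdot 10^{6}$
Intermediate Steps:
$s{\left(M \right)} = - 2 M$
$\frac{s{\left(-317 \right)}}{\frac{P{\left(-384 \right)}}{-23994} + \frac{d{\left(-489 \right)}}{434594}} = \frac{\left(-2\right) \left(-317\right)}{\frac{\left(-133\right) \frac{1}{-384}}{-23994} - \frac{88}{434594}} = \frac{634}{\left(-133\right) \left(- \frac{1}{384}\right) \left(- \frac{1}{23994}\right) - \frac{44}{217297}} = \frac{634}{\frac{133}{384} \left(- \frac{1}{23994}\right) - \frac{44}{217297}} = \frac{634}{- \frac{133}{9213696} - \frac{44}{217297}} = \frac{634}{- \frac{434303125}{2002108499712}} = 634 \left(- \frac{2002108499712}{434303125}\right) = - \frac{1269336788817408}{434303125}$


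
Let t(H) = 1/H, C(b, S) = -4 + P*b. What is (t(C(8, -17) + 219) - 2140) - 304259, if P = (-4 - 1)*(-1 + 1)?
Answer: -65875784/215 ≈ -3.0640e+5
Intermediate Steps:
P = 0 (P = -5*0 = 0)
C(b, S) = -4 (C(b, S) = -4 + 0*b = -4 + 0 = -4)
(t(C(8, -17) + 219) - 2140) - 304259 = (1/(-4 + 219) - 2140) - 304259 = (1/215 - 2140) - 304259 = -460099/215 - 304259 = -65875784/215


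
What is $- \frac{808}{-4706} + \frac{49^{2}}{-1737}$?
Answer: $- \frac{4947805}{4087161} \approx -1.2106$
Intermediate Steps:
$- \frac{808}{-4706} + \frac{49^{2}}{-1737} = \left(-808\right) \left(- \frac{1}{4706}\right) + 2401 \left(- \frac{1}{1737}\right) = \frac{404}{2353} - \frac{2401}{1737} = - \frac{4947805}{4087161}$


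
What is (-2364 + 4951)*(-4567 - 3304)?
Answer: -20362277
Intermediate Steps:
(-2364 + 4951)*(-4567 - 3304) = 2587*(-7871) = -20362277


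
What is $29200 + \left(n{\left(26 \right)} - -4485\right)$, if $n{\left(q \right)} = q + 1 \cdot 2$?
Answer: $33713$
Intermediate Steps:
$n{\left(q \right)} = 2 + q$ ($n{\left(q \right)} = q + 2 = 2 + q$)
$29200 + \left(n{\left(26 \right)} - -4485\right) = 29200 + \left(\left(2 + 26\right) - -4485\right) = 29200 + \left(28 + 4485\right) = 29200 + 4513 = 33713$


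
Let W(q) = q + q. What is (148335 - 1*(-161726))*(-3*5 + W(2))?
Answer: -3410671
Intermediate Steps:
W(q) = 2*q
(148335 - 1*(-161726))*(-3*5 + W(2)) = (148335 - 1*(-161726))*(-3*5 + 2*2) = (148335 + 161726)*(-15 + 4) = 310061*(-11) = -3410671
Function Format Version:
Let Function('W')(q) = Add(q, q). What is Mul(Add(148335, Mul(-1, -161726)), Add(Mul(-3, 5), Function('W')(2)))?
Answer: -3410671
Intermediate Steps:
Function('W')(q) = Mul(2, q)
Mul(Add(148335, Mul(-1, -161726)), Add(Mul(-3, 5), Function('W')(2))) = Mul(Add(148335, Mul(-1, -161726)), Add(Mul(-3, 5), Mul(2, 2))) = Mul(Add(148335, 161726), Add(-15, 4)) = Mul(310061, -11) = -3410671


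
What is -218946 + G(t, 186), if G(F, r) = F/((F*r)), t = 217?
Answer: -40723955/186 ≈ -2.1895e+5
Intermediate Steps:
G(F, r) = 1/r (G(F, r) = F*(1/(F*r)) = 1/r)
-218946 + G(t, 186) = -218946 + 1/186 = -40723955/186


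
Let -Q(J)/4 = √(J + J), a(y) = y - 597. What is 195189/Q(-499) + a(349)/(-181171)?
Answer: 248/181171 + 195189*I*√998/3992 ≈ 0.0013689 + 1544.7*I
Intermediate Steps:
a(y) = -597 + y
Q(J) = -4*√2*√J (Q(J) = -4*√(J + J) = -4*√2*√J)
195189/Q(-499) + a(349)/(-181171) = 195189/((-4*√2*√(-499))) + (-597 + 349)/(-181171) = 195189/((-4*√2*I*√499)) - 248*(-1/181171) = 195189/((-4*I*√998)) + 248/181171 = 195189*(I*√998/3992) + 248/181171 = 195189*I*√998/3992 + 248/181171 = 248/181171 + 195189*I*√998/3992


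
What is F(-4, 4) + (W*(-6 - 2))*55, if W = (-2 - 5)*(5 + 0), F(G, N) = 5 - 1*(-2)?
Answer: 15407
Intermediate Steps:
F(G, N) = 7 (F(G, N) = 5 + 2 = 7)
W = -35 (W = -7*5 = -35)
F(-4, 4) + (W*(-6 - 2))*55 = 7 - 35*(-6 - 2)*55 = 7 - 35*(-8)*55 = 7 + 280*55 = 7 + 15400 = 15407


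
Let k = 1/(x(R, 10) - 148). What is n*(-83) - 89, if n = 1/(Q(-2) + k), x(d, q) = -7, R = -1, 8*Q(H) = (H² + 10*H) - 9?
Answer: -242667/3883 ≈ -62.495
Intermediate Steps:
Q(H) = -9/8 + H²/8 + 5*H/4 (Q(H) = ((H² + 10*H) - 9)/8 = (-9 + H² + 10*H)/8 = -9/8 + H²/8 + 5*H/4)
k = -1/155 (k = 1/(-7 - 148) = 1/(-155) = -1/155 ≈ -0.0064516)
n = -1240/3883 (n = 1/((-9/8 + (⅛)*(-2)² + (5/4)*(-2)) - 1/155) = 1/((-9/8 + (⅛)*4 - 5/2) - 1/155) = 1/((-9/8 + ½ - 5/2) - 1/155) = 1/(-25/8 - 1/155) = 1/(-3883/1240) = -1240/3883 ≈ -0.31934)
n*(-83) - 89 = -1240/3883*(-83) - 89 = 102920/3883 - 89 = -242667/3883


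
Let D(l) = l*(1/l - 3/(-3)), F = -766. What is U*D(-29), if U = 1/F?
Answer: 14/383 ≈ 0.036554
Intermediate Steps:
D(l) = l*(1 + 1/l) (D(l) = l*(1/l - 3*(-⅓)) = l*(1/l + 1) = l*(1 + 1/l))
U = -1/766 (U = 1/(-766) = -1/766 ≈ -0.0013055)
U*D(-29) = -(1 - 29)/766 = -1/766*(-28) = 14/383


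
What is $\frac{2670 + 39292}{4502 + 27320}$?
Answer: $\frac{20981}{15911} \approx 1.3186$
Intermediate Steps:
$\frac{2670 + 39292}{4502 + 27320} = \frac{41962}{31822} = 41962 \cdot \frac{1}{31822} = \frac{20981}{15911}$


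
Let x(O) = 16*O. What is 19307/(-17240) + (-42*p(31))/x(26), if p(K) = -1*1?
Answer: -456727/448240 ≈ -1.0189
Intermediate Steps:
p(K) = -1
19307/(-17240) + (-42*p(31))/x(26) = 19307/(-17240) + (-42*(-1))/((16*26)) = 19307*(-1/17240) + 42/416 = -19307/17240 + 42*(1/416) = -19307/17240 + 21/208 = -456727/448240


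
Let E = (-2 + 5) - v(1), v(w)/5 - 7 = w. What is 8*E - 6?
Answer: -302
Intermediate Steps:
v(w) = 35 + 5*w
E = -37 (E = (-2 + 5) - (35 + 5*1) = 3 - (35 + 5) = 3 - 1*40 = 3 - 40 = -37)
8*E - 6 = 8*(-37) - 6 = -296 - 6 = -302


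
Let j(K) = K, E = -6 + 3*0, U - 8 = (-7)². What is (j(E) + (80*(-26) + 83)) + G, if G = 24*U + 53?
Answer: -582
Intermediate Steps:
U = 57 (U = 8 + (-7)² = 8 + 49 = 57)
G = 1421 (G = 24*57 + 53 = 1368 + 53 = 1421)
E = -6 (E = -6 + 0 = -6)
(j(E) + (80*(-26) + 83)) + G = (-6 + (80*(-26) + 83)) + 1421 = (-6 + (-2080 + 83)) + 1421 = (-6 - 1997) + 1421 = -2003 + 1421 = -582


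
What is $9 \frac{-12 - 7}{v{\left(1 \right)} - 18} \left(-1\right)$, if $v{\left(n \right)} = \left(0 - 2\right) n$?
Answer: $- \frac{171}{20} \approx -8.55$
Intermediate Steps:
$v{\left(n \right)} = - 2 n$
$9 \frac{-12 - 7}{v{\left(1 \right)} - 18} \left(-1\right) = 9 \frac{-12 - 7}{\left(-2\right) 1 - 18} \left(-1\right) = 9 \left(- \frac{19}{-2 - 18}\right) \left(-1\right) = 9 \left(- \frac{19}{-20}\right) \left(-1\right) = 9 \left(\left(-19\right) \left(- \frac{1}{20}\right)\right) \left(-1\right) = 9 \cdot \frac{19}{20} \left(-1\right) = \frac{171}{20} \left(-1\right) = - \frac{171}{20}$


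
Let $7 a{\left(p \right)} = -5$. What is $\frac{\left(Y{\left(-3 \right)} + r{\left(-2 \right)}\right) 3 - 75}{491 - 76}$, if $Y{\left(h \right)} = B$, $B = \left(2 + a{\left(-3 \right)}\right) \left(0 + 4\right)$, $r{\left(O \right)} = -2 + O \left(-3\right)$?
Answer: $- \frac{333}{2905} \approx -0.11463$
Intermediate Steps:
$a{\left(p \right)} = - \frac{5}{7}$ ($a{\left(p \right)} = \frac{1}{7} \left(-5\right) = - \frac{5}{7}$)
$r{\left(O \right)} = -2 - 3 O$
$B = \frac{36}{7}$ ($B = \left(2 - \frac{5}{7}\right) \left(0 + 4\right) = \frac{9}{7} \cdot 4 = \frac{36}{7} \approx 5.1429$)
$Y{\left(h \right)} = \frac{36}{7}$
$\frac{\left(Y{\left(-3 \right)} + r{\left(-2 \right)}\right) 3 - 75}{491 - 76} = \frac{\left(\frac{36}{7} - -4\right) 3 - 75}{491 - 76} = \frac{\left(\frac{36}{7} + \left(-2 + 6\right)\right) 3 - 75}{415} = \left(\left(\frac{36}{7} + 4\right) 3 - 75\right) \frac{1}{415} = \left(\frac{64}{7} \cdot 3 - 75\right) \frac{1}{415} = \left(\frac{192}{7} - 75\right) \frac{1}{415} = \left(- \frac{333}{7}\right) \frac{1}{415} = - \frac{333}{2905}$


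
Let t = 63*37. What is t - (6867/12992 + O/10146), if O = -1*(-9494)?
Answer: 21933715483/9415488 ≈ 2329.5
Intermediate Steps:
O = 9494
t = 2331
t - (6867/12992 + O/10146) = 2331 - (6867/12992 + 9494/10146) = 2331 - (6867*(1/12992) + 9494*(1/10146)) = 2331 - (981/1856 + 4747/5073) = 2331 - 1*13787045/9415488 = 2331 - 13787045/9415488 = 21933715483/9415488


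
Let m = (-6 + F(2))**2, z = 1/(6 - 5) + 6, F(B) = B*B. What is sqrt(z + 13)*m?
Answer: 8*sqrt(5) ≈ 17.889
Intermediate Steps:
F(B) = B**2
z = 7 (z = 1/1 + 6 = 1 + 6 = 7)
m = 4 (m = (-6 + 2**2)**2 = (-6 + 4)**2 = (-2)**2 = 4)
sqrt(z + 13)*m = sqrt(7 + 13)*4 = sqrt(20)*4 = (2*sqrt(5))*4 = 8*sqrt(5)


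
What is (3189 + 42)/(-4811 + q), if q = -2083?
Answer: -359/766 ≈ -0.46867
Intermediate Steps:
(3189 + 42)/(-4811 + q) = (3189 + 42)/(-4811 - 2083) = 3231/(-6894) = 3231*(-1/6894) = -359/766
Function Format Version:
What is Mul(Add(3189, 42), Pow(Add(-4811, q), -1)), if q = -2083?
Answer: Rational(-359, 766) ≈ -0.46867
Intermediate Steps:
Mul(Add(3189, 42), Pow(Add(-4811, q), -1)) = Mul(Add(3189, 42), Pow(Add(-4811, -2083), -1)) = Mul(3231, Pow(-6894, -1)) = Mul(3231, Rational(-1, 6894)) = Rational(-359, 766)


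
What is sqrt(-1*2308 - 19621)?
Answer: I*sqrt(21929) ≈ 148.08*I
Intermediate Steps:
sqrt(-1*2308 - 19621) = sqrt(-2308 - 19621) = sqrt(-21929) = I*sqrt(21929)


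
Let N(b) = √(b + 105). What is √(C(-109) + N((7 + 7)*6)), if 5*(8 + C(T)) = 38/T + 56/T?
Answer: √(-2427430 + 891075*√21)/545 ≈ 2.3612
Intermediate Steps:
N(b) = √(105 + b)
C(T) = -8 + 94/(5*T) (C(T) = -8 + (38/T + 56/T)/5 = -8 + (94/T)/5 = -8 + 94/(5*T))
√(C(-109) + N((7 + 7)*6)) = √((-8 + (94/5)/(-109)) + √(105 + (7 + 7)*6)) = √((-8 + (94/5)*(-1/109)) + √(105 + 14*6)) = √((-8 - 94/545) + √(105 + 84)) = √(-4454/545 + √189) = √(-4454/545 + 3*√21)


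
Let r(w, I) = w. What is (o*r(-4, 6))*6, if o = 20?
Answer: -480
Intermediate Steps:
(o*r(-4, 6))*6 = (20*(-4))*6 = -80*6 = -480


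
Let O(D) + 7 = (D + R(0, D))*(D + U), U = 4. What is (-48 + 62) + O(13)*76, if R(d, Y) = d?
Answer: 16278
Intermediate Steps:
O(D) = -7 + D*(4 + D) (O(D) = -7 + (D + 0)*(D + 4) = -7 + D*(4 + D))
(-48 + 62) + O(13)*76 = (-48 + 62) + (-7 + 13² + 4*13)*76 = 14 + (-7 + 169 + 52)*76 = 14 + 214*76 = 14 + 16264 = 16278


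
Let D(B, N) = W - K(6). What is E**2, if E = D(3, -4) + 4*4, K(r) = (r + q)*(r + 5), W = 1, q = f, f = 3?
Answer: 6724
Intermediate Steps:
q = 3
K(r) = (3 + r)*(5 + r) (K(r) = (r + 3)*(r + 5) = (3 + r)*(5 + r))
D(B, N) = -98 (D(B, N) = 1 - (15 + 6**2 + 8*6) = 1 - (15 + 36 + 48) = 1 - 1*99 = 1 - 99 = -98)
E = -82 (E = -98 + 4*4 = -98 + 16 = -82)
E**2 = (-82)**2 = 6724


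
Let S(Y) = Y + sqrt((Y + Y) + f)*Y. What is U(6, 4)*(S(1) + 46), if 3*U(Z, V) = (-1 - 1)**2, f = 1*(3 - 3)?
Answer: 188/3 + 4*sqrt(2)/3 ≈ 64.552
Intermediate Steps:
f = 0 (f = 1*0 = 0)
S(Y) = Y + sqrt(2)*Y**(3/2) (S(Y) = Y + sqrt((Y + Y) + 0)*Y = Y + sqrt(2*Y + 0)*Y = Y + sqrt(2*Y)*Y = Y + (sqrt(2)*sqrt(Y))*Y = Y + sqrt(2)*Y**(3/2))
U(Z, V) = 4/3 (U(Z, V) = (-1 - 1)**2/3 = (1/3)*(-2)**2 = (1/3)*4 = 4/3)
U(6, 4)*(S(1) + 46) = 4*((1 + sqrt(2)*1**(3/2)) + 46)/3 = 4*((1 + sqrt(2)*1) + 46)/3 = 4*((1 + sqrt(2)) + 46)/3 = 4*(47 + sqrt(2))/3 = 188/3 + 4*sqrt(2)/3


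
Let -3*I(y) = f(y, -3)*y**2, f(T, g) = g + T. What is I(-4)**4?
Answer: 157351936/81 ≈ 1.9426e+6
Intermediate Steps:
f(T, g) = T + g
I(y) = -y**2*(-3 + y)/3 (I(y) = -(y - 3)*y**2/3 = -(-3 + y)*y**2/3 = -y**2*(-3 + y)/3)
I(-4)**4 = ((1/3)*(-4)**2*(3 - 1*(-4)))**4 = ((1/3)*16*(3 + 4))**4 = ((1/3)*16*7)**4 = (112/3)**4 = 157351936/81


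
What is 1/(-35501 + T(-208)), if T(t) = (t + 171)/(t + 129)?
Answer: -79/2804542 ≈ -2.8169e-5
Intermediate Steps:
T(t) = (171 + t)/(129 + t)
1/(-35501 + T(-208)) = 1/(-35501 + (171 - 208)/(129 - 208)) = 1/(-35501 - 37/(-79)) = 1/(-35501 - 1/79*(-37)) = 1/(-35501 + 37/79) = 1/(-2804542/79) = -79/2804542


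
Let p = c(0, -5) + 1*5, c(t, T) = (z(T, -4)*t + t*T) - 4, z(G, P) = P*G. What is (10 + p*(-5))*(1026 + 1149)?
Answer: 10875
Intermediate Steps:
z(G, P) = G*P
c(t, T) = -4 - 3*T*t (c(t, T) = ((T*(-4))*t + t*T) - 4 = ((-4*T)*t + T*t) - 4 = (-4*T*t + T*t) - 4 = -3*T*t - 4 = -4 - 3*T*t)
p = 1 (p = (-4 - 3*(-5)*0) + 1*5 = (-4 + 0) + 5 = -4 + 5 = 1)
(10 + p*(-5))*(1026 + 1149) = (10 + 1*(-5))*(1026 + 1149) = (10 - 5)*2175 = 5*2175 = 10875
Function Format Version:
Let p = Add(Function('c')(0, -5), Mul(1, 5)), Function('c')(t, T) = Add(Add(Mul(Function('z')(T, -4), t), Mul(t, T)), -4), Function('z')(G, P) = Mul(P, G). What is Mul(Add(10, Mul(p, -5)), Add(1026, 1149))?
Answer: 10875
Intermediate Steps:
Function('z')(G, P) = Mul(G, P)
Function('c')(t, T) = Add(-4, Mul(-3, T, t)) (Function('c')(t, T) = Add(Add(Mul(Mul(T, -4), t), Mul(t, T)), -4) = Add(Add(Mul(Mul(-4, T), t), Mul(T, t)), -4) = Add(Add(Mul(-4, T, t), Mul(T, t)), -4) = Add(Mul(-3, T, t), -4) = Add(-4, Mul(-3, T, t)))
p = 1 (p = Add(Add(-4, Mul(-3, -5, 0)), Mul(1, 5)) = Add(Add(-4, 0), 5) = Add(-4, 5) = 1)
Mul(Add(10, Mul(p, -5)), Add(1026, 1149)) = Mul(Add(10, Mul(1, -5)), Add(1026, 1149)) = Mul(Add(10, -5), 2175) = Mul(5, 2175) = 10875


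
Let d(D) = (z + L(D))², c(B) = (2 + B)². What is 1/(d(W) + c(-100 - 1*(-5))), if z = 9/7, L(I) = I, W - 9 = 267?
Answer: 49/4191282 ≈ 1.1691e-5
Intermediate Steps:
W = 276 (W = 9 + 267 = 276)
z = 9/7 (z = 9*(⅐) = 9/7 ≈ 1.2857)
d(D) = (9/7 + D)²
1/(d(W) + c(-100 - 1*(-5))) = 1/((9 + 7*276)²/49 + (2 + (-100 - 1*(-5)))²) = 1/((9 + 1932)²/49 + (2 + (-100 + 5))²) = 1/((1/49)*1941² + (2 - 95)²) = 1/((1/49)*3767481 + (-93)²) = 1/(3767481/49 + 8649) = 1/(4191282/49) = 49/4191282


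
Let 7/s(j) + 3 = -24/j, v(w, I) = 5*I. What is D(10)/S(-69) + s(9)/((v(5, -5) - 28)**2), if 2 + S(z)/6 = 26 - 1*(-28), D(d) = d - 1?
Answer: 141075/4966312 ≈ 0.028406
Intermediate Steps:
D(d) = -1 + d
s(j) = 7/(-3 - 24/j)
S(z) = 312 (S(z) = -12 + 6*(26 - 1*(-28)) = -12 + 6*(26 + 28) = -12 + 6*54 = -12 + 324 = 312)
D(10)/S(-69) + s(9)/((v(5, -5) - 28)**2) = (-1 + 10)/312 + (-7*9/(24 + 3*9))/((5*(-5) - 28)**2) = 9*(1/312) + (-7*9/(24 + 27))/((-25 - 28)**2) = 3/104 + (-7*9/51)/((-53)**2) = 3/104 - 7*9*1/51/2809 = 3/104 - 21/17*1/2809 = 3/104 - 21/47753 = 141075/4966312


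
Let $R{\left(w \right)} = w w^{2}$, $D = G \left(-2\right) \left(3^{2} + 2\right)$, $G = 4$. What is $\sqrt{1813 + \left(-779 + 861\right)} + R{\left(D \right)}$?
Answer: $-681472 + \sqrt{1895} \approx -6.8143 \cdot 10^{5}$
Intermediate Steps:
$D = -88$ ($D = 4 \left(-2\right) \left(3^{2} + 2\right) = - 8 \left(9 + 2\right) = \left(-8\right) 11 = -88$)
$R{\left(w \right)} = w^{3}$
$\sqrt{1813 + \left(-779 + 861\right)} + R{\left(D \right)} = \sqrt{1813 + \left(-779 + 861\right)} + \left(-88\right)^{3} = \sqrt{1813 + 82} - 681472 = \sqrt{1895} - 681472 = -681472 + \sqrt{1895}$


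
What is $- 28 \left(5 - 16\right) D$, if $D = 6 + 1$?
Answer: $2156$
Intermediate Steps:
$D = 7$
$- 28 \left(5 - 16\right) D = - 28 \left(5 - 16\right) 7 = \left(-28\right) \left(-11\right) 7 = 308 \cdot 7 = 2156$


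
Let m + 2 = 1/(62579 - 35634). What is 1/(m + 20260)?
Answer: 26945/545851811 ≈ 4.9363e-5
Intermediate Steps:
m = -53889/26945 (m = -2 + 1/(62579 - 35634) = -2 + 1/26945 = -53889/26945 ≈ -2.0000)
1/(m + 20260) = 1/(-53889/26945 + 20260) = 1/(545851811/26945) = 26945/545851811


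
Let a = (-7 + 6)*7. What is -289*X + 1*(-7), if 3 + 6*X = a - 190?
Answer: 28879/3 ≈ 9626.3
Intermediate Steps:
a = -7 (a = -1*7 = -7)
X = -100/3 (X = -½ + (-7 - 190)/6 = -½ + (⅙)*(-197) = -½ - 197/6 = -100/3 ≈ -33.333)
-289*X + 1*(-7) = -289*(-100/3) + 1*(-7) = 28900/3 - 7 = 28879/3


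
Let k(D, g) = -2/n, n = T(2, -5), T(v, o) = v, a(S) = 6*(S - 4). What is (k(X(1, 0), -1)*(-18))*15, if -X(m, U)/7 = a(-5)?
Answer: 270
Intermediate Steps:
a(S) = -24 + 6*S (a(S) = 6*(-4 + S) = -24 + 6*S)
X(m, U) = 378 (X(m, U) = -7*(-24 + 6*(-5)) = -7*(-24 - 30) = -7*(-54) = 378)
n = 2
k(D, g) = -1 (k(D, g) = -2/2 = -2*½ = -1)
(k(X(1, 0), -1)*(-18))*15 = -1*(-18)*15 = 18*15 = 270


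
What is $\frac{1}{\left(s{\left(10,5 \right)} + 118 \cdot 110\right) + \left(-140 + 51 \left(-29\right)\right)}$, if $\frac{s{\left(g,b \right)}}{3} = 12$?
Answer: $\frac{1}{11397} \approx 8.7742 \cdot 10^{-5}$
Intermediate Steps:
$s{\left(g,b \right)} = 36$ ($s{\left(g,b \right)} = 3 \cdot 12 = 36$)
$\frac{1}{\left(s{\left(10,5 \right)} + 118 \cdot 110\right) + \left(-140 + 51 \left(-29\right)\right)} = \frac{1}{\left(36 + 118 \cdot 110\right) + \left(-140 + 51 \left(-29\right)\right)} = \frac{1}{\left(36 + 12980\right) - 1619} = \frac{1}{13016 - 1619} = \frac{1}{11397}$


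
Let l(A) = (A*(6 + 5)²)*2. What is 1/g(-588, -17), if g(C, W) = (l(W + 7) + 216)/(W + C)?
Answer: 605/2204 ≈ 0.27450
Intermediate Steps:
l(A) = 242*A (l(A) = (A*11²)*2 = (A*121)*2 = (121*A)*2 = 242*A)
g(C, W) = (1910 + 242*W)/(C + W) (g(C, W) = (242*(W + 7) + 216)/(W + C) = (242*(7 + W) + 216)/(C + W) = ((1694 + 242*W) + 216)/(C + W) = (1910 + 242*W)/(C + W))
1/g(-588, -17) = 1/(2*(955 + 121*(-17))/(-588 - 17)) = 1/(2*(955 - 2057)/(-605)) = 1/(2*(-1/605)*(-1102)) = 1/(2204/605) = 605/2204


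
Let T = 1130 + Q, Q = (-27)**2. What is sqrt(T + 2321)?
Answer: 2*sqrt(1045) ≈ 64.653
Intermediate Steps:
Q = 729
T = 1859 (T = 1130 + 729 = 1859)
sqrt(T + 2321) = sqrt(1859 + 2321) = sqrt(4180) = 2*sqrt(1045)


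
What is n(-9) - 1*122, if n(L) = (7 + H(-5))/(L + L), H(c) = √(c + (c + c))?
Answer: -2203/18 - I*√15/18 ≈ -122.39 - 0.21517*I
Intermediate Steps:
H(c) = √3*√c (H(c) = √(c + 2*c) = √(3*c) = √3*√c)
n(L) = (7 + I*√15)/(2*L) (n(L) = (7 + √3*√(-5))/(L + L) = (7 + √3*(I*√5))/((2*L)) = (7 + I*√15)*(1/(2*L)) = (7 + I*√15)/(2*L))
n(-9) - 1*122 = (½)*(7 + I*√15)/(-9) - 1*122 = (½)*(-⅑)*(7 + I*√15) - 122 = (-7/18 - I*√15/18) - 122 = -2203/18 - I*√15/18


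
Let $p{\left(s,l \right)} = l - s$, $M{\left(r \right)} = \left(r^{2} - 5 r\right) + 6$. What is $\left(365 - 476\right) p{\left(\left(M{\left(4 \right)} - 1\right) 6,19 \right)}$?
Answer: $-1443$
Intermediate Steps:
$M{\left(r \right)} = 6 + r^{2} - 5 r$
$\left(365 - 476\right) p{\left(\left(M{\left(4 \right)} - 1\right) 6,19 \right)} = \left(365 - 476\right) \left(19 - \left(\left(6 + 4^{2} - 20\right) - 1\right) 6\right) = - 111 \left(19 - \left(\left(6 + 16 - 20\right) - 1\right) 6\right) = - 111 \left(19 - \left(2 - 1\right) 6\right) = - 111 \left(19 - 1 \cdot 6\right) = - 111 \left(19 - 6\right) = \left(-111\right) 13 = -1443$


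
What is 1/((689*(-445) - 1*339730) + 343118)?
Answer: -1/303217 ≈ -3.2980e-6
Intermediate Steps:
1/((689*(-445) - 1*339730) + 343118) = 1/((-306605 - 339730) + 343118) = 1/(-646335 + 343118) = 1/(-303217) = -1/303217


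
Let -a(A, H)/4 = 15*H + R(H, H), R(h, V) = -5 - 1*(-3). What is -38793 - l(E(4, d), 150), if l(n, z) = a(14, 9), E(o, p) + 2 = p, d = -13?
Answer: -38261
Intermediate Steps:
R(h, V) = -2 (R(h, V) = -5 + 3 = -2)
E(o, p) = -2 + p
a(A, H) = 8 - 60*H (a(A, H) = -4*(15*H - 2) = -4*(-2 + 15*H) = 8 - 60*H)
l(n, z) = -532 (l(n, z) = 8 - 60*9 = 8 - 540 = -532)
-38793 - l(E(4, d), 150) = -38793 - 1*(-532) = -38793 + 532 = -38261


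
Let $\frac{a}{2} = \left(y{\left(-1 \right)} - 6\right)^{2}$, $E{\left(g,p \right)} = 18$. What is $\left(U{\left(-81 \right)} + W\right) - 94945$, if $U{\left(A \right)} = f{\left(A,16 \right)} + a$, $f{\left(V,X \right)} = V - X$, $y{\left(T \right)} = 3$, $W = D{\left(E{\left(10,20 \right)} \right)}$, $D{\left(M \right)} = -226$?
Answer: $-95250$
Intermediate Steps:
$W = -226$
$a = 18$ ($a = 2 \left(3 - 6\right)^{2} = 2 \left(-3\right)^{2} = 2 \cdot 9 = 18$)
$U{\left(A \right)} = 2 + A$ ($U{\left(A \right)} = \left(A - 16\right) + 18 = \left(-16 + A\right) + 18 = 2 + A$)
$\left(U{\left(-81 \right)} + W\right) - 94945 = \left(\left(2 - 81\right) - 226\right) - 94945 = \left(-79 - 226\right) - 94945 = -305 - 94945 = -95250$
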